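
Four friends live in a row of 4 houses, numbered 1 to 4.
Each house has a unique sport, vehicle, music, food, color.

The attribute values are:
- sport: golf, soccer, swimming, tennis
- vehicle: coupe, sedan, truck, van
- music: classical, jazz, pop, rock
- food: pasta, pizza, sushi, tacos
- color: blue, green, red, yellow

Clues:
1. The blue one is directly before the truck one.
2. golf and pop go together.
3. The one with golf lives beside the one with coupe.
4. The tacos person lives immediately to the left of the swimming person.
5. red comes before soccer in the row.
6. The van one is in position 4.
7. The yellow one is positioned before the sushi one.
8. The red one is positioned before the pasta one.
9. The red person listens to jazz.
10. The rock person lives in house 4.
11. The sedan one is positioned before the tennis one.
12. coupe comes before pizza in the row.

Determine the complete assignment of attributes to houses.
Solution:

House | Sport | Vehicle | Music | Food | Color
----------------------------------------------
  1   | golf | sedan | pop | tacos | yellow
  2   | swimming | coupe | classical | sushi | blue
  3   | tennis | truck | jazz | pizza | red
  4   | soccer | van | rock | pasta | green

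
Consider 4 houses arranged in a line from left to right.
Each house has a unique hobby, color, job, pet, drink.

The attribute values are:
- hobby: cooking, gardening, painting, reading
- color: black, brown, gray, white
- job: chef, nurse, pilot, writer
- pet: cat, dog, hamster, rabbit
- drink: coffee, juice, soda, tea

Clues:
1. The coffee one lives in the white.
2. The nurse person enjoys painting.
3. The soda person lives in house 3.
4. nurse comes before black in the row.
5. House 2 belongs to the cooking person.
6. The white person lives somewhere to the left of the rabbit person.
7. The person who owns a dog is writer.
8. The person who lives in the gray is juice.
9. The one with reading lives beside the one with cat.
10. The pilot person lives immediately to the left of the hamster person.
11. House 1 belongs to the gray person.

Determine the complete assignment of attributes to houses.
Solution:

House | Hobby | Color | Job | Pet | Drink
-----------------------------------------
  1   | reading | gray | writer | dog | juice
  2   | cooking | white | pilot | cat | coffee
  3   | painting | brown | nurse | hamster | soda
  4   | gardening | black | chef | rabbit | tea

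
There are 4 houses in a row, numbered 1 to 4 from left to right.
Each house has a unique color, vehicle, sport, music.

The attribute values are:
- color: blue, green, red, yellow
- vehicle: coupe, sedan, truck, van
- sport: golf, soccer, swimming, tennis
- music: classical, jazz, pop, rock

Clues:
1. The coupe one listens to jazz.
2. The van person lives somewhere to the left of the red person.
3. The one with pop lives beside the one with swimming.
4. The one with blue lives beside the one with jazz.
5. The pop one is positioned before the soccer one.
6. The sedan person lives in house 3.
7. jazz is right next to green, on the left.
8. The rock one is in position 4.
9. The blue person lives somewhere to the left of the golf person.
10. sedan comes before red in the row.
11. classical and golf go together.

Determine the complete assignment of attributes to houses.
Solution:

House | Color | Vehicle | Sport | Music
---------------------------------------
  1   | blue | van | tennis | pop
  2   | yellow | coupe | swimming | jazz
  3   | green | sedan | golf | classical
  4   | red | truck | soccer | rock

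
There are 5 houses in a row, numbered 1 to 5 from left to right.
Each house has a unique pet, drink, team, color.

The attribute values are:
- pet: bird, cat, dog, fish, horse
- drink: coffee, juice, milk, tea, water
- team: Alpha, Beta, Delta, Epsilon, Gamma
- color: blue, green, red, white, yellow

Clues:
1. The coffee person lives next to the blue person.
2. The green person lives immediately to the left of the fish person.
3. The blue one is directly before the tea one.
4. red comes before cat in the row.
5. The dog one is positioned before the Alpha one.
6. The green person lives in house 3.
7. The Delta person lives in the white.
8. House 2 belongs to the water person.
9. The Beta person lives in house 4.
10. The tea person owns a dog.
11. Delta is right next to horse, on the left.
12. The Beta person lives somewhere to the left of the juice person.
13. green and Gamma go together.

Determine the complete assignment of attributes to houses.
Solution:

House | Pet | Drink | Team | Color
----------------------------------
  1   | bird | coffee | Delta | white
  2   | horse | water | Epsilon | blue
  3   | dog | tea | Gamma | green
  4   | fish | milk | Beta | red
  5   | cat | juice | Alpha | yellow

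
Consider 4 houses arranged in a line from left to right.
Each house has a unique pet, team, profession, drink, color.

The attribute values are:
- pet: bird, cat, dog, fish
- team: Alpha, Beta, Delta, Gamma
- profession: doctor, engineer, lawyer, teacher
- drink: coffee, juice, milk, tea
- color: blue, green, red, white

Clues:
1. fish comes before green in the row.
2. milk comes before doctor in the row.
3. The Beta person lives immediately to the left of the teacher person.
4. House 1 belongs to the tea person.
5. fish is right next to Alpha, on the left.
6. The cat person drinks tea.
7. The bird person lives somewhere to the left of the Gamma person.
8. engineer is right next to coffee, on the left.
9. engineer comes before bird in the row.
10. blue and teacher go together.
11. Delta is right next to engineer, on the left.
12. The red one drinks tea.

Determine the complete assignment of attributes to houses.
Solution:

House | Pet | Team | Profession | Drink | Color
-----------------------------------------------
  1   | cat | Delta | lawyer | tea | red
  2   | fish | Beta | engineer | milk | white
  3   | bird | Alpha | teacher | coffee | blue
  4   | dog | Gamma | doctor | juice | green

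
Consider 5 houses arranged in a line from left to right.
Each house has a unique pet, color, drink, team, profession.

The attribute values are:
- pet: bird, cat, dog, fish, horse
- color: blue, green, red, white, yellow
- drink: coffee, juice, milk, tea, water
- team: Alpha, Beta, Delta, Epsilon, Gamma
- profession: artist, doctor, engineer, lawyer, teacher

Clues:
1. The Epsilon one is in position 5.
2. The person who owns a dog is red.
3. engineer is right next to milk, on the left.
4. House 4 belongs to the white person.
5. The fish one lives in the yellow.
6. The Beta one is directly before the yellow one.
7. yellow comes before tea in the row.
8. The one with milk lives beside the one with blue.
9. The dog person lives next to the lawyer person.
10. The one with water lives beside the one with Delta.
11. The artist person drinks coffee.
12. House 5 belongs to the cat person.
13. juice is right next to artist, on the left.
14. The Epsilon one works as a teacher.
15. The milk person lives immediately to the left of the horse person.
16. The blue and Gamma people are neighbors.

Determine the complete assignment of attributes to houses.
Solution:

House | Pet | Color | Drink | Team | Profession
-----------------------------------------------
  1   | dog | red | water | Beta | engineer
  2   | fish | yellow | milk | Delta | lawyer
  3   | horse | blue | juice | Alpha | doctor
  4   | bird | white | coffee | Gamma | artist
  5   | cat | green | tea | Epsilon | teacher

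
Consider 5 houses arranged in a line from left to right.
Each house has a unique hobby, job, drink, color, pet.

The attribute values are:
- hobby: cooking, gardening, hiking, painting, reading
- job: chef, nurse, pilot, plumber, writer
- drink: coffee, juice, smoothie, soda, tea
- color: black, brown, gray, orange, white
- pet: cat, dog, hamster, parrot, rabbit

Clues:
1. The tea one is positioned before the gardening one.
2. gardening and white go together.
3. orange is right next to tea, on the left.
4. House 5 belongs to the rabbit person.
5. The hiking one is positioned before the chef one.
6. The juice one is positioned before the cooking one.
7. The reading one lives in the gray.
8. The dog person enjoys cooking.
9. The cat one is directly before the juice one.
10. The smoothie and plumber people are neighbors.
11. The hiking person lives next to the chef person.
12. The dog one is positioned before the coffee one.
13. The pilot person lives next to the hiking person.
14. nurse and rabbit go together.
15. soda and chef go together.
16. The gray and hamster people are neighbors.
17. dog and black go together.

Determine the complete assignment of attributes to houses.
Solution:

House | Hobby | Job | Drink | Color | Pet
-----------------------------------------
  1   | reading | pilot | smoothie | gray | cat
  2   | hiking | plumber | juice | brown | hamster
  3   | painting | chef | soda | orange | parrot
  4   | cooking | writer | tea | black | dog
  5   | gardening | nurse | coffee | white | rabbit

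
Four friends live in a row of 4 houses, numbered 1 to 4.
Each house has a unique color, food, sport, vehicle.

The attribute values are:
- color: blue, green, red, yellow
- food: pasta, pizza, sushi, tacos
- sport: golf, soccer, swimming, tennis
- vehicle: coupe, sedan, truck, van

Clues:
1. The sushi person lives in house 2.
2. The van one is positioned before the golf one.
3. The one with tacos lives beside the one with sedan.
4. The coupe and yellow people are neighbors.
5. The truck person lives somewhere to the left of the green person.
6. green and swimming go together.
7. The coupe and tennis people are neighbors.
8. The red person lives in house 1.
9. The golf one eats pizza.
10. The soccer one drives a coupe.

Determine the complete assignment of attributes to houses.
Solution:

House | Color | Food | Sport | Vehicle
--------------------------------------
  1   | red | pasta | soccer | coupe
  2   | yellow | sushi | tennis | truck
  3   | green | tacos | swimming | van
  4   | blue | pizza | golf | sedan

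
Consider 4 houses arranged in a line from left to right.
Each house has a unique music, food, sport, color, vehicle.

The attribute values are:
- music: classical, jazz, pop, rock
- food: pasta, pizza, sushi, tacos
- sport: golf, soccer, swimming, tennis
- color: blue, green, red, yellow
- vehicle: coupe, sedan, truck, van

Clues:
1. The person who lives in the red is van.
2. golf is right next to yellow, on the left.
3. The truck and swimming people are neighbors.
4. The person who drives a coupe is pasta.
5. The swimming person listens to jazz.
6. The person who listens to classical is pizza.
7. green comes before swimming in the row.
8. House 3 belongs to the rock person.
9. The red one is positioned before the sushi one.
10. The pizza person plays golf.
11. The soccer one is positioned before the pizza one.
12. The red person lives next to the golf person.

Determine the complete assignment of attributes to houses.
Solution:

House | Music | Food | Sport | Color | Vehicle
----------------------------------------------
  1   | pop | tacos | soccer | red | van
  2   | classical | pizza | golf | green | sedan
  3   | rock | sushi | tennis | yellow | truck
  4   | jazz | pasta | swimming | blue | coupe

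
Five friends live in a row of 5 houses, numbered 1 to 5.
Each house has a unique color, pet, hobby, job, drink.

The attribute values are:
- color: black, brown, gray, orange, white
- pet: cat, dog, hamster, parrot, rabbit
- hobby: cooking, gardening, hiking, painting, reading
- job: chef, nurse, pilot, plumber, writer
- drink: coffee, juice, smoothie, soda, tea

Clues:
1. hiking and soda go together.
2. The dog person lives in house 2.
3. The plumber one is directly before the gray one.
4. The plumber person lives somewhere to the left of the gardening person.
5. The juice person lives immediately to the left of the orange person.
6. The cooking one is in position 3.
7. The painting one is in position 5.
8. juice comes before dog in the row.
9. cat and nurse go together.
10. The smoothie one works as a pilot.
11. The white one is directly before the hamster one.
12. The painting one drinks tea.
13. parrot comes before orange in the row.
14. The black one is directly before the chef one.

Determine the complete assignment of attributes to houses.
Solution:

House | Color | Pet | Hobby | Job | Drink
-----------------------------------------
  1   | black | parrot | reading | writer | juice
  2   | orange | dog | hiking | chef | soda
  3   | white | rabbit | cooking | plumber | coffee
  4   | gray | hamster | gardening | pilot | smoothie
  5   | brown | cat | painting | nurse | tea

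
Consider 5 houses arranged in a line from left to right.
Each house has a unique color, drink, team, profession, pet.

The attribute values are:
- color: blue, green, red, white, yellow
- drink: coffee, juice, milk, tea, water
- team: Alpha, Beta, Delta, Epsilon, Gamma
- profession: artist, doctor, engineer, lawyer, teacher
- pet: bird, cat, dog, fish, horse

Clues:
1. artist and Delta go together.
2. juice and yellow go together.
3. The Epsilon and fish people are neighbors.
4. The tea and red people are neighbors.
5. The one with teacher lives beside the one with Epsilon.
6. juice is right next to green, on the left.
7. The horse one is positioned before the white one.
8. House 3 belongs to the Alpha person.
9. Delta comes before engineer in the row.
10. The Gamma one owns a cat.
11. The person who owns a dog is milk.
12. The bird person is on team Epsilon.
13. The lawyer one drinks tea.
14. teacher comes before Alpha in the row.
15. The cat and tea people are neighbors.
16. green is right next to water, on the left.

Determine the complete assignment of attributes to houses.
Solution:

House | Color | Drink | Team | Profession | Pet
-----------------------------------------------
  1   | yellow | juice | Gamma | teacher | cat
  2   | green | tea | Epsilon | lawyer | bird
  3   | red | water | Alpha | doctor | fish
  4   | blue | coffee | Delta | artist | horse
  5   | white | milk | Beta | engineer | dog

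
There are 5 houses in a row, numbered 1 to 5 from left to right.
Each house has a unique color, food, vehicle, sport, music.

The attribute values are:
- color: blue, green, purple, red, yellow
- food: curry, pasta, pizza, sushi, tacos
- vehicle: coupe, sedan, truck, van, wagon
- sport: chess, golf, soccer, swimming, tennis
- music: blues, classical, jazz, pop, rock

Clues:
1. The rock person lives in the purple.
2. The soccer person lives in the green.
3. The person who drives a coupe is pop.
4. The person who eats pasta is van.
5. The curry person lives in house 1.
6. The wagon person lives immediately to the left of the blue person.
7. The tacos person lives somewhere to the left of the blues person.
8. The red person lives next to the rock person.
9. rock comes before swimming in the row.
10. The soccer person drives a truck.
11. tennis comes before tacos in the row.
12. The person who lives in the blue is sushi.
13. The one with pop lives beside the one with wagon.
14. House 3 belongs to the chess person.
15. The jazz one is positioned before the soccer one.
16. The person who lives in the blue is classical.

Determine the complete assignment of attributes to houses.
Solution:

House | Color | Food | Vehicle | Sport | Music
----------------------------------------------
  1   | red | curry | coupe | tennis | pop
  2   | purple | tacos | wagon | golf | rock
  3   | blue | sushi | sedan | chess | classical
  4   | yellow | pasta | van | swimming | jazz
  5   | green | pizza | truck | soccer | blues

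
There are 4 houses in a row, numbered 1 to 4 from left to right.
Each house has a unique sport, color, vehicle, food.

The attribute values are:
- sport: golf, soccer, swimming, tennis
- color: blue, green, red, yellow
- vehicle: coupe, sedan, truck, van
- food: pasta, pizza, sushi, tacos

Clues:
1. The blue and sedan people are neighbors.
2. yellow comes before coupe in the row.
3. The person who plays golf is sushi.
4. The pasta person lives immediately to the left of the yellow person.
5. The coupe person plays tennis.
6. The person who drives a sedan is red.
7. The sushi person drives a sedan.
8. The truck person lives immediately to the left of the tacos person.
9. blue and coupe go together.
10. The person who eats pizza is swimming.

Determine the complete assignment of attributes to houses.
Solution:

House | Sport | Color | Vehicle | Food
--------------------------------------
  1   | soccer | green | van | pasta
  2   | swimming | yellow | truck | pizza
  3   | tennis | blue | coupe | tacos
  4   | golf | red | sedan | sushi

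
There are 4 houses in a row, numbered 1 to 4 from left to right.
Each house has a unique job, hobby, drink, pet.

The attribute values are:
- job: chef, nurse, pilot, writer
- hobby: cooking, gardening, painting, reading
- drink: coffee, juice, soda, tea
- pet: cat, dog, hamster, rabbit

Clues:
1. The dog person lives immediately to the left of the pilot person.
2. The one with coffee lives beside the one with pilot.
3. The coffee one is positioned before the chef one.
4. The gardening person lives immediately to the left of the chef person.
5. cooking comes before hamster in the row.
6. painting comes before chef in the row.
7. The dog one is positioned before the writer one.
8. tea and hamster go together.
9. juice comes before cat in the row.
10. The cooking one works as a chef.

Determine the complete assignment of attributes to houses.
Solution:

House | Job | Hobby | Drink | Pet
---------------------------------
  1   | nurse | painting | coffee | dog
  2   | pilot | gardening | juice | rabbit
  3   | chef | cooking | soda | cat
  4   | writer | reading | tea | hamster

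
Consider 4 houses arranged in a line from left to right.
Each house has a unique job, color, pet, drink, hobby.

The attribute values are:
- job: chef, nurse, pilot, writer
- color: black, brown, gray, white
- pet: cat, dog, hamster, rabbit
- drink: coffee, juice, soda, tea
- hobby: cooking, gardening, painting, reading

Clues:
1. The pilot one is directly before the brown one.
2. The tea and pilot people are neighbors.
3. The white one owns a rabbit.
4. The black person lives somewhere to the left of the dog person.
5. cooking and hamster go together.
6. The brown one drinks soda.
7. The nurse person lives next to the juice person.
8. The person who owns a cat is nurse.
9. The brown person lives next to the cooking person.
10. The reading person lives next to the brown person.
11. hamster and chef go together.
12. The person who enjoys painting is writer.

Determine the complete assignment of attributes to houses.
Solution:

House | Job | Color | Pet | Drink | Hobby
-----------------------------------------
  1   | nurse | black | cat | tea | gardening
  2   | pilot | white | rabbit | juice | reading
  3   | writer | brown | dog | soda | painting
  4   | chef | gray | hamster | coffee | cooking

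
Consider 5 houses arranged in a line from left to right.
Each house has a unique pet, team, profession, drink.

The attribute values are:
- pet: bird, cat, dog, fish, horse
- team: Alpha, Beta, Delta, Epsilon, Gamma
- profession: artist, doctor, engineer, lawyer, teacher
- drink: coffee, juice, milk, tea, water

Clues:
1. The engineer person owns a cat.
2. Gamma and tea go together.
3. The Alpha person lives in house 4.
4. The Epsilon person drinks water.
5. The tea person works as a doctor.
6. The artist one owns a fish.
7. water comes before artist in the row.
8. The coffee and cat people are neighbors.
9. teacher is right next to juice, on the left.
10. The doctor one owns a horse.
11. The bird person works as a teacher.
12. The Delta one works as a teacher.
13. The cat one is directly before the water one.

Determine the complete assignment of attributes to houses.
Solution:

House | Pet | Team | Profession | Drink
---------------------------------------
  1   | bird | Delta | teacher | coffee
  2   | cat | Beta | engineer | juice
  3   | dog | Epsilon | lawyer | water
  4   | fish | Alpha | artist | milk
  5   | horse | Gamma | doctor | tea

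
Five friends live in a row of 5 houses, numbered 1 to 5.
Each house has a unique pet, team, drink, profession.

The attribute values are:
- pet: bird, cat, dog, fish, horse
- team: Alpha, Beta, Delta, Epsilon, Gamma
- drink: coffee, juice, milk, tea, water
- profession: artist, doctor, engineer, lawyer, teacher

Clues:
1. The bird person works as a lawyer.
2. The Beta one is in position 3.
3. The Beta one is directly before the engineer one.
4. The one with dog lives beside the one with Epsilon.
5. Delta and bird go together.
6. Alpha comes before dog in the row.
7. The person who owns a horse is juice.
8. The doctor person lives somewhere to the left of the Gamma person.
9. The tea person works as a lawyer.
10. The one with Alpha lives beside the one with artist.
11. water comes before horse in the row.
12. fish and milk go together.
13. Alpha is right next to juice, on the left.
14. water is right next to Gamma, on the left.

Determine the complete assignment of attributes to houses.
Solution:

House | Pet | Team | Drink | Profession
---------------------------------------
  1   | cat | Alpha | water | doctor
  2   | horse | Gamma | juice | artist
  3   | dog | Beta | coffee | teacher
  4   | fish | Epsilon | milk | engineer
  5   | bird | Delta | tea | lawyer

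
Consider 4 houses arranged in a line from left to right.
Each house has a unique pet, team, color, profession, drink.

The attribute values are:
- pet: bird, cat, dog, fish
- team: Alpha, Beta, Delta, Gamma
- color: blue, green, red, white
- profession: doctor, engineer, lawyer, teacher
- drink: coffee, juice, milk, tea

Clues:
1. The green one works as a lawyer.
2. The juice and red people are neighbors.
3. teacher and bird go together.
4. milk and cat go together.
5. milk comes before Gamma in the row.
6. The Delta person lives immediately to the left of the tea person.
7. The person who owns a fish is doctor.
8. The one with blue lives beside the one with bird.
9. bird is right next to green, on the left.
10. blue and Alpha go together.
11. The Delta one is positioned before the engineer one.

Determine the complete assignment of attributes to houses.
Solution:

House | Pet | Team | Color | Profession | Drink
-----------------------------------------------
  1   | fish | Alpha | blue | doctor | juice
  2   | bird | Beta | red | teacher | coffee
  3   | cat | Delta | green | lawyer | milk
  4   | dog | Gamma | white | engineer | tea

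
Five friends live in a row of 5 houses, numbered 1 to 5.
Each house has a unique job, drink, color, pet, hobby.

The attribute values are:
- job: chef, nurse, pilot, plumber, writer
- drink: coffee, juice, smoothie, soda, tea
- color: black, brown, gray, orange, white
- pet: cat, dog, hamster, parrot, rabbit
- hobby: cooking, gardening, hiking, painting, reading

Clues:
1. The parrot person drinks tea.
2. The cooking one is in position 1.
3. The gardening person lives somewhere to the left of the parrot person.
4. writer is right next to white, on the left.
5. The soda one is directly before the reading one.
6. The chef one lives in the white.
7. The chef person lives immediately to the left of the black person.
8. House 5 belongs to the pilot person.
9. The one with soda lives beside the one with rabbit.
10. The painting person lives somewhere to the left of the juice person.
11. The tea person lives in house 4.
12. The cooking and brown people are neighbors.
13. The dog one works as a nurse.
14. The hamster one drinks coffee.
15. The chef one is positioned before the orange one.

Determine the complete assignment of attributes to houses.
Solution:

House | Job | Drink | Color | Pet | Hobby
-----------------------------------------
  1   | nurse | soda | gray | dog | cooking
  2   | writer | smoothie | brown | rabbit | reading
  3   | chef | coffee | white | hamster | gardening
  4   | plumber | tea | black | parrot | painting
  5   | pilot | juice | orange | cat | hiking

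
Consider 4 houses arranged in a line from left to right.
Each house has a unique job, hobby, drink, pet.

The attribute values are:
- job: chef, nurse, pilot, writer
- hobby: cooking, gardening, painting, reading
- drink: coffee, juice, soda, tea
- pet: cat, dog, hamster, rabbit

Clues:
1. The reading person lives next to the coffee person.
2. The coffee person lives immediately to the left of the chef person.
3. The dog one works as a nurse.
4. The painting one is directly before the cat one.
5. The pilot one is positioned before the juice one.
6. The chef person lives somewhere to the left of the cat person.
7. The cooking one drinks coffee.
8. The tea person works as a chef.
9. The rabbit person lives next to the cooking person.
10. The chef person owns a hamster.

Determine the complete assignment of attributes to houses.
Solution:

House | Job | Hobby | Drink | Pet
---------------------------------
  1   | pilot | reading | soda | rabbit
  2   | nurse | cooking | coffee | dog
  3   | chef | painting | tea | hamster
  4   | writer | gardening | juice | cat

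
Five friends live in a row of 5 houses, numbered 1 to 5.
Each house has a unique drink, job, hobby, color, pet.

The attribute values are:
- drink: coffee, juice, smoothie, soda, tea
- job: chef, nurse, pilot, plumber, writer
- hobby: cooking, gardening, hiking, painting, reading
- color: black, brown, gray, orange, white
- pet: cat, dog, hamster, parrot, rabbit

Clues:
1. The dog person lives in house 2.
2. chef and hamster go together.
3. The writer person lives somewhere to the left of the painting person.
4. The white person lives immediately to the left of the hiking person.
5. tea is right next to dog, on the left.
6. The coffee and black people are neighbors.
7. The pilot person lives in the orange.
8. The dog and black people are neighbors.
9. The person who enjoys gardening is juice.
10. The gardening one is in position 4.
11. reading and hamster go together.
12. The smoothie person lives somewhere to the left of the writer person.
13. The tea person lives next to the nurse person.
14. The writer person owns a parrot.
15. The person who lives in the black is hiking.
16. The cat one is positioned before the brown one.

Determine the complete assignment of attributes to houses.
Solution:

House | Drink | Job | Hobby | Color | Pet
-----------------------------------------
  1   | tea | chef | reading | gray | hamster
  2   | coffee | nurse | cooking | white | dog
  3   | smoothie | plumber | hiking | black | cat
  4   | juice | writer | gardening | brown | parrot
  5   | soda | pilot | painting | orange | rabbit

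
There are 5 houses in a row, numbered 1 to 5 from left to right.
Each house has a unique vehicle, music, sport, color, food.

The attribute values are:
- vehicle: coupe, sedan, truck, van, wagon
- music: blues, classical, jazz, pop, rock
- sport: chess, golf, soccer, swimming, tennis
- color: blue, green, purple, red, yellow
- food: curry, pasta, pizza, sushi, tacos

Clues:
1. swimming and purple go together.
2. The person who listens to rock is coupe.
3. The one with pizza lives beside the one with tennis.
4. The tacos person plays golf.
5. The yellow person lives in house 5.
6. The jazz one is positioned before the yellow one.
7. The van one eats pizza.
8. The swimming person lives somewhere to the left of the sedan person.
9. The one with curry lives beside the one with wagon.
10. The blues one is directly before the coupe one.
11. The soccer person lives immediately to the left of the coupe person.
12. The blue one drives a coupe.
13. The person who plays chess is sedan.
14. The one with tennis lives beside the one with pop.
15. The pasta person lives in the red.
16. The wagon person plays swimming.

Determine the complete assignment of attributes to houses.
Solution:

House | Vehicle | Music | Sport | Color | Food
----------------------------------------------
  1   | van | blues | soccer | green | pizza
  2   | coupe | rock | tennis | blue | curry
  3   | wagon | pop | swimming | purple | sushi
  4   | sedan | jazz | chess | red | pasta
  5   | truck | classical | golf | yellow | tacos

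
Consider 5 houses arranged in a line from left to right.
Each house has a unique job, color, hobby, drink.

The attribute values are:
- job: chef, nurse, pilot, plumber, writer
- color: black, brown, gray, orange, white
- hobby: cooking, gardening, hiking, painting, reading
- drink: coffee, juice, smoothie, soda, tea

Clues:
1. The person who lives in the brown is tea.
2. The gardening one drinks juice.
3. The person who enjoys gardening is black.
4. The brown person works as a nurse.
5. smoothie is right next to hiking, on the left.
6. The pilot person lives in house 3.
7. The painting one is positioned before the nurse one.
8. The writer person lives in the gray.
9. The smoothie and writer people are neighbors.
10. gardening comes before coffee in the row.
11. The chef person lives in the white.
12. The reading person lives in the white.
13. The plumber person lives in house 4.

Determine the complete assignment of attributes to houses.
Solution:

House | Job | Color | Hobby | Drink
-----------------------------------
  1   | chef | white | reading | smoothie
  2   | writer | gray | hiking | soda
  3   | pilot | black | gardening | juice
  4   | plumber | orange | painting | coffee
  5   | nurse | brown | cooking | tea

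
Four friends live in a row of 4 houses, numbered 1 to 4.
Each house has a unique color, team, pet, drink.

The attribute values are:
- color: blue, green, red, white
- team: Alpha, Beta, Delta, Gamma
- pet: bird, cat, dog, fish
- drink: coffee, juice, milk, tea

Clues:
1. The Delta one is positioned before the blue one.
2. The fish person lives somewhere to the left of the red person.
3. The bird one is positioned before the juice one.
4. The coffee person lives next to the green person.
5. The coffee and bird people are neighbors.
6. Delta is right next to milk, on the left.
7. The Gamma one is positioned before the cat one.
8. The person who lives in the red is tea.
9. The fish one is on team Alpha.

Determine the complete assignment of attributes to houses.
Solution:

House | Color | Team | Pet | Drink
----------------------------------
  1   | white | Delta | dog | coffee
  2   | green | Gamma | bird | milk
  3   | blue | Alpha | fish | juice
  4   | red | Beta | cat | tea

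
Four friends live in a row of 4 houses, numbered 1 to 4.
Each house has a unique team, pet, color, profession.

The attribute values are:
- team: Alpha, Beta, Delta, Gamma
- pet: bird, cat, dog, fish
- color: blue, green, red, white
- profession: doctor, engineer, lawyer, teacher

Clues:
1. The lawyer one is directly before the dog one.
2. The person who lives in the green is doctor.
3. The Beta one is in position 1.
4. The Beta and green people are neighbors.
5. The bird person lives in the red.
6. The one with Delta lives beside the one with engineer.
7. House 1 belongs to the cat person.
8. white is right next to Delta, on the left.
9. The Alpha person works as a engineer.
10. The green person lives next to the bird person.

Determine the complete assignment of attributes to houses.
Solution:

House | Team | Pet | Color | Profession
---------------------------------------
  1   | Beta | cat | white | lawyer
  2   | Delta | dog | green | doctor
  3   | Alpha | bird | red | engineer
  4   | Gamma | fish | blue | teacher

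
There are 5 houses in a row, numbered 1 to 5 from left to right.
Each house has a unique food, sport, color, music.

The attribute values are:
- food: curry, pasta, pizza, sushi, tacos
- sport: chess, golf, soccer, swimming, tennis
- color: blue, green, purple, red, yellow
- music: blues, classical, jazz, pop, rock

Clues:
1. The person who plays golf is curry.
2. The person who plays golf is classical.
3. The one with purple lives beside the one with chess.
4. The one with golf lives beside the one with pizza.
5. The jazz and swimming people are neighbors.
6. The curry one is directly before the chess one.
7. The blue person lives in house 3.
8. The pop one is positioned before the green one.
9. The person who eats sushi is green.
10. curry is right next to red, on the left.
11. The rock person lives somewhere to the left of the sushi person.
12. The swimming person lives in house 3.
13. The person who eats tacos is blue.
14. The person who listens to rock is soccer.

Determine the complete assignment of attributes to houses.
Solution:

House | Food | Sport | Color | Music
------------------------------------
  1   | curry | golf | purple | classical
  2   | pizza | chess | red | jazz
  3   | tacos | swimming | blue | pop
  4   | pasta | soccer | yellow | rock
  5   | sushi | tennis | green | blues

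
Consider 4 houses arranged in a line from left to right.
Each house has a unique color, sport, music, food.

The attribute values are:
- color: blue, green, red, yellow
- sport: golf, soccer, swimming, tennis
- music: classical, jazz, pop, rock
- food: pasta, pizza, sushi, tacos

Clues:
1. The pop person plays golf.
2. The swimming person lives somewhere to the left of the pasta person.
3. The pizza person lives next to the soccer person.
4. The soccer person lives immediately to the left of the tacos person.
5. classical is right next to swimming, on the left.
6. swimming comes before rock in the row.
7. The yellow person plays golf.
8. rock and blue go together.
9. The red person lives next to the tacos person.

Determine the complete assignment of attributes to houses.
Solution:

House | Color | Sport | Music | Food
------------------------------------
  1   | yellow | golf | pop | pizza
  2   | red | soccer | classical | sushi
  3   | green | swimming | jazz | tacos
  4   | blue | tennis | rock | pasta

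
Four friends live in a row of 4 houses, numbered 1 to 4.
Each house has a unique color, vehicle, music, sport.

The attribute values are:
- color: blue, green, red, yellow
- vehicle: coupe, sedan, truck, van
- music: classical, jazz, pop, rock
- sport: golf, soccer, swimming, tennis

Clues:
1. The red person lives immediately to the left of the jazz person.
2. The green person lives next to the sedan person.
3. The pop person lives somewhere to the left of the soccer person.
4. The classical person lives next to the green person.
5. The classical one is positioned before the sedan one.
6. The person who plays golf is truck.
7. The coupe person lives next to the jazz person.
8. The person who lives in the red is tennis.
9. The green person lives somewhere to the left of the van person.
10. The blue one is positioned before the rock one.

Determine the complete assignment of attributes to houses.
Solution:

House | Color | Vehicle | Music | Sport
---------------------------------------
  1   | red | coupe | classical | tennis
  2   | green | truck | jazz | golf
  3   | blue | sedan | pop | swimming
  4   | yellow | van | rock | soccer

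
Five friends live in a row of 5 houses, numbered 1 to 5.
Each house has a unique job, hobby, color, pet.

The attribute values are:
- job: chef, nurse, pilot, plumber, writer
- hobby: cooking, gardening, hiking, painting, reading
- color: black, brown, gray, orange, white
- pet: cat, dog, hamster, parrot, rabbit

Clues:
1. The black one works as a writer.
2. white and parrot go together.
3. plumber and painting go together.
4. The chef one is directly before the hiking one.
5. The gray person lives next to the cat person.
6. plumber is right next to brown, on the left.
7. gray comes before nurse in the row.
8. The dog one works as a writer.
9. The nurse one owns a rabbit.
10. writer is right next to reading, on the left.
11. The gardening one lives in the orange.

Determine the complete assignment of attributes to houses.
Solution:

House | Job | Hobby | Color | Pet
---------------------------------
  1   | plumber | painting | gray | hamster
  2   | chef | cooking | brown | cat
  3   | writer | hiking | black | dog
  4   | pilot | reading | white | parrot
  5   | nurse | gardening | orange | rabbit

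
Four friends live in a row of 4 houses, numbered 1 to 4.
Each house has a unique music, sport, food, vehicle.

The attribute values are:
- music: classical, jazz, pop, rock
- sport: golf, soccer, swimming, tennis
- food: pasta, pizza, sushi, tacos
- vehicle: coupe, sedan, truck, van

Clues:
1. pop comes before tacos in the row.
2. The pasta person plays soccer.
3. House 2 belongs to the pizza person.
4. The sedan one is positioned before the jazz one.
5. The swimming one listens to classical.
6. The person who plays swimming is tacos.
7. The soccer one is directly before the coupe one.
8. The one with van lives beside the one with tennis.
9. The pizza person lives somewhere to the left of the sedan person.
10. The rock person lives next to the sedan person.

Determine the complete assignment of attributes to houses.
Solution:

House | Music | Sport | Food | Vehicle
--------------------------------------
  1   | pop | soccer | pasta | van
  2   | rock | tennis | pizza | coupe
  3   | classical | swimming | tacos | sedan
  4   | jazz | golf | sushi | truck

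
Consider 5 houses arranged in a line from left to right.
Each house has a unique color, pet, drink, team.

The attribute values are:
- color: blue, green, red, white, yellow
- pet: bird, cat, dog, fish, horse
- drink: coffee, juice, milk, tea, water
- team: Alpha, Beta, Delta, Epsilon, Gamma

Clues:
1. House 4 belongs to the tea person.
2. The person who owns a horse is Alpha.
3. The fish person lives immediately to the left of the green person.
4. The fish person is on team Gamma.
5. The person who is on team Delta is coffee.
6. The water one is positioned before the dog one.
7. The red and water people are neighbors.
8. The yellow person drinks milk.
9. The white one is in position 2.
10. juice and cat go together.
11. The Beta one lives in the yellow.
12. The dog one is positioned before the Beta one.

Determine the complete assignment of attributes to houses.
Solution:

House | Color | Pet | Drink | Team
----------------------------------
  1   | red | cat | juice | Epsilon
  2   | white | fish | water | Gamma
  3   | green | dog | coffee | Delta
  4   | blue | horse | tea | Alpha
  5   | yellow | bird | milk | Beta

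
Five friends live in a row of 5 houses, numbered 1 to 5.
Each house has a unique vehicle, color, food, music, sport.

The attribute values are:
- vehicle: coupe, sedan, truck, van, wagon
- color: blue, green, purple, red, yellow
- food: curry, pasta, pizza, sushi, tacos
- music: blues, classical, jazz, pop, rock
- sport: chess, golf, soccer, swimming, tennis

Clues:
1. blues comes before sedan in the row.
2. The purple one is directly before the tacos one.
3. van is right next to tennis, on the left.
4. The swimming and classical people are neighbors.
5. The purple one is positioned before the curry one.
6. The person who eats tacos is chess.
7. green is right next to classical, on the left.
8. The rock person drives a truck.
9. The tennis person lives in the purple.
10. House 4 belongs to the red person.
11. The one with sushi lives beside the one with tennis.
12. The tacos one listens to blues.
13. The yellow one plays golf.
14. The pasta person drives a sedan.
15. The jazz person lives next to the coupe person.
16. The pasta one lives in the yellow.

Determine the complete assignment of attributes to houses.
Solution:

House | Vehicle | Color | Food | Music | Sport
----------------------------------------------
  1   | van | green | sushi | jazz | swimming
  2   | coupe | purple | pizza | classical | tennis
  3   | wagon | blue | tacos | blues | chess
  4   | truck | red | curry | rock | soccer
  5   | sedan | yellow | pasta | pop | golf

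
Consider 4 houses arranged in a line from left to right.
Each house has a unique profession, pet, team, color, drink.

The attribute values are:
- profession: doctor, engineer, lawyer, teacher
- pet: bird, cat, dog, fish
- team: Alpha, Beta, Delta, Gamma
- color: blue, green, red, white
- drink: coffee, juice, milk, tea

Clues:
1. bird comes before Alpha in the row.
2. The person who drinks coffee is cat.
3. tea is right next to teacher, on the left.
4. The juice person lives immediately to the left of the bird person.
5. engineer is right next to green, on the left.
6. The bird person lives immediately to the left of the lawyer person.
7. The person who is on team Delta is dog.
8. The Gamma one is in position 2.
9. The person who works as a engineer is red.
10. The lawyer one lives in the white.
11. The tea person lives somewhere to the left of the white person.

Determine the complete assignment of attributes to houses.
Solution:

House | Profession | Pet | Team | Color | Drink
-----------------------------------------------
  1   | engineer | dog | Delta | red | tea
  2   | teacher | fish | Gamma | green | juice
  3   | doctor | bird | Beta | blue | milk
  4   | lawyer | cat | Alpha | white | coffee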